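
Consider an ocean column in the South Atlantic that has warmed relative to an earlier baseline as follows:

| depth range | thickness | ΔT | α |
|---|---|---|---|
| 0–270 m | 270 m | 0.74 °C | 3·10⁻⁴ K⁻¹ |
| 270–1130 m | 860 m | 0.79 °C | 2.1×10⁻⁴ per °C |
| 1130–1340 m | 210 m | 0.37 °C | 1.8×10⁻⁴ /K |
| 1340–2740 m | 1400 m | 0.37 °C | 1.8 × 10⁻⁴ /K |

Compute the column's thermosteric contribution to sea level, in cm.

0–270 m: 0.74 × 270 × 3×10⁻⁴ = 0.05994 m
270–1130 m: 0.79 × 2.1×10⁻⁴ × 860 = 0.142674 m
Layer 3: 210 × 1.8×10⁻⁴ × 0.37 = 0.013986 m
0.37 × 1.8×10⁻⁴ × 1400 = 0.09324 m
Δh = 0.05994 + 0.142674 + 0.013986 + 0.09324 = 0.30984 m ≈ 31.0 cm

Δh ≈ 31.0 cm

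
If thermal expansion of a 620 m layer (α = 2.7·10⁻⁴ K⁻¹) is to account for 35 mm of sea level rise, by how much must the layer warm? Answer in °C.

ΔT ≈ 0.209 °C

ΔT = Δh/(αH) = 0.035 / (2.7×10⁻⁴ × 620) ≈ 0.2091 °C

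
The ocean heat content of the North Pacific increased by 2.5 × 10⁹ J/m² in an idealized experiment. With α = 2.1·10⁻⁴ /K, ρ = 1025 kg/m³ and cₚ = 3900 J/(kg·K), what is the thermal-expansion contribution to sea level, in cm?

Δh = αQ/(ρcₚ) = 2.1×10⁻⁴ × 2.5×10⁹ / (1025 × 3900) ≈ 0.13133 m

13.1 cm of thermosteric rise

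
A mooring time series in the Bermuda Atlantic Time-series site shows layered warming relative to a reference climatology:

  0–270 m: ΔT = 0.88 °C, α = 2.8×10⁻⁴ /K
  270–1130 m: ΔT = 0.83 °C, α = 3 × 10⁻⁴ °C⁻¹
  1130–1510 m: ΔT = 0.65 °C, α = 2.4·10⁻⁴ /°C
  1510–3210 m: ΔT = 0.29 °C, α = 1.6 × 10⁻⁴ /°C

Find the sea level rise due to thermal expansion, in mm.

Δh ≈ 420 mm

0–270 m: 0.88 × 2.8×10⁻⁴ × 270 = 0.066528 m
0.83 × 860 × 3×10⁻⁴ = 0.21414 m
380 × 2.4×10⁻⁴ × 0.65 = 0.05928 m
0.29 × 1700 × 1.6×10⁻⁴ = 0.07888 m
Δh = 0.066528 + 0.21414 + 0.05928 + 0.07888 = 0.418828 m ≈ 420 mm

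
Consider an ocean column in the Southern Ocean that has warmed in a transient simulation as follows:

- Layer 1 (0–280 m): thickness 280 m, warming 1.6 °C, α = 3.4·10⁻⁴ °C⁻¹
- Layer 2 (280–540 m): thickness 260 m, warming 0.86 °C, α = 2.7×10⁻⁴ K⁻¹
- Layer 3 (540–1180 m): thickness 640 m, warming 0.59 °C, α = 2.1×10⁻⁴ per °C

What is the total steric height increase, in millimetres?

0–280 m: 280 × 3.4×10⁻⁴ × 1.6 = 0.15232 m
2.7×10⁻⁴ × 0.86 × 260 = 0.060372 m
540–1180 m: 640 × 0.59 × 2.1×10⁻⁴ = 0.079296 m
Δh = 0.15232 + 0.060372 + 0.079296 = 0.291988 m ≈ 292 mm

Δh = 292 mm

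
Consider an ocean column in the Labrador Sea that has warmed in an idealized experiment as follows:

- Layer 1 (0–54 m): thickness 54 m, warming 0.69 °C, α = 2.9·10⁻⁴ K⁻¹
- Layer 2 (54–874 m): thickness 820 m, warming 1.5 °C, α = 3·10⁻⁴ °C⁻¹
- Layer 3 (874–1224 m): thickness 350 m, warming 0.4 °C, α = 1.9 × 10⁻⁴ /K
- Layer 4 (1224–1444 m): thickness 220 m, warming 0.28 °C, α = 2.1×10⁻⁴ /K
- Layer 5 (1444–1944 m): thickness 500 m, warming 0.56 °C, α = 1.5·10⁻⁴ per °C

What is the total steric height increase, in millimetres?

Layer 1: 0.69 × 54 × 2.9×10⁻⁴ = 0.0108054 m
54–874 m: 1.5 × 3×10⁻⁴ × 820 = 0.36900 m
Layer 3: 0.4 × 350 × 1.9×10⁻⁴ = 0.02660 m
2.1×10⁻⁴ × 0.28 × 220 = 0.012936 m
1444–1944 m: 500 × 0.56 × 1.5×10⁻⁴ = 0.04200 m
Δh = 0.0108054 + 0.36900 + 0.02660 + 0.012936 + 0.04200 = 0.4613414 m ≈ 461 mm

461 mm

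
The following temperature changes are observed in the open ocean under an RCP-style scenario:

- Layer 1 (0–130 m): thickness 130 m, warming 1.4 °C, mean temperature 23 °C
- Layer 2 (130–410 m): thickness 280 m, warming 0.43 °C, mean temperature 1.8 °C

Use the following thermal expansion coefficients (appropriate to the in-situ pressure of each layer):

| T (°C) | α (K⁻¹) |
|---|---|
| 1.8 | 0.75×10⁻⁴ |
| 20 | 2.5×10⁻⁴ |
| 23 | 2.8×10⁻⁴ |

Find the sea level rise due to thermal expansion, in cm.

Δh = 6.00 cm

Layer 1 at 23 °C → α = 2.8×10⁻⁴ K⁻¹
Layer 2 at 1.8 °C → α = 0.75×10⁻⁴ K⁻¹
Layer 1: 130 × 2.8×10⁻⁴ × 1.4 = 0.05096 m
Layer 2: 0.75×10⁻⁴ × 0.43 × 280 = 0.00903 m
Δh = 0.05096 + 0.00903 = 0.05999 m ≈ 6.00 cm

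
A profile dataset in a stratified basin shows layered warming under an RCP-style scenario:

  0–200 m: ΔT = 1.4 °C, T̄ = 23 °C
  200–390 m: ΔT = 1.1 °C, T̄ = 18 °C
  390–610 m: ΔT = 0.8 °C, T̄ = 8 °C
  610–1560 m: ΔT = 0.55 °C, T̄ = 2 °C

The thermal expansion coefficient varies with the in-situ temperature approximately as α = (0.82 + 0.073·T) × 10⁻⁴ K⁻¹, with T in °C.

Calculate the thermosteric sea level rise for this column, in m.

about 0.190 m

Layer 1: α = (0.82 + 0.073×23)×10⁻⁴ = 2.499×10⁻⁴ K⁻¹
Layer 2: α = (0.82 + 0.073×18)×10⁻⁴ = 2.134×10⁻⁴ K⁻¹
Layer 3: α = (0.82 + 0.073×8)×10⁻⁴ = 1.404×10⁻⁴ K⁻¹
Layer 4: α = (0.82 + 0.073×2)×10⁻⁴ = 0.966×10⁻⁴ K⁻¹
0–200 m: 1.4 × 200 × 2.499×10⁻⁴ = 0.069972 m
Layer 2: 190 × 2.134×10⁻⁴ × 1.1 = 0.0446006 m
Layer 3: 0.8 × 1.404×10⁻⁴ × 220 = 0.0247104 m
Layer 4: 0.55 × 0.966×10⁻⁴ × 950 = 0.0504735 m
Δh = 0.069972 + 0.0446006 + 0.0247104 + 0.0504735 = 0.1897565 m ≈ 0.190 m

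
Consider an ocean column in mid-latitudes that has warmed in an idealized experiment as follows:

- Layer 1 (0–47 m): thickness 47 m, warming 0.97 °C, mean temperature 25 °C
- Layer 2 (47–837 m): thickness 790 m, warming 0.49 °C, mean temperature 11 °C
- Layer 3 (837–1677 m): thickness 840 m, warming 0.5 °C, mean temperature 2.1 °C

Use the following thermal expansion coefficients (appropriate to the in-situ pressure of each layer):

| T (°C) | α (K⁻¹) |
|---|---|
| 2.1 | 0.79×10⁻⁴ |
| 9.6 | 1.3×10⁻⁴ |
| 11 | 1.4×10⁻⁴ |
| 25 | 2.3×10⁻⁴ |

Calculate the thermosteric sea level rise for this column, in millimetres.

about 97.9 mm

Layer 1 at 25 °C → α = 2.3×10⁻⁴ K⁻¹
Layer 2 at 11 °C → α = 1.4×10⁻⁴ K⁻¹
Layer 3 at 2.1 °C → α = 0.79×10⁻⁴ K⁻¹
0–47 m: 47 × 2.3×10⁻⁴ × 0.97 = 0.0104857 m
47–837 m: 790 × 0.49 × 1.4×10⁻⁴ = 0.054194 m
837–1677 m: 0.79×10⁻⁴ × 840 × 0.5 = 0.03318 m
Δh = 0.0104857 + 0.054194 + 0.03318 = 0.0978597 m ≈ 97.9 mm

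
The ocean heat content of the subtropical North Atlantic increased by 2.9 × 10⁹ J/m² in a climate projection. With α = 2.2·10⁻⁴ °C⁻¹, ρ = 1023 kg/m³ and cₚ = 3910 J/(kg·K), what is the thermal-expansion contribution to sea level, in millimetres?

Δh = αQ/(ρcₚ) = 2.2×10⁻⁴ × 2.9×10⁹ / (1023 × 3910) ≈ 0.15950 m

160 mm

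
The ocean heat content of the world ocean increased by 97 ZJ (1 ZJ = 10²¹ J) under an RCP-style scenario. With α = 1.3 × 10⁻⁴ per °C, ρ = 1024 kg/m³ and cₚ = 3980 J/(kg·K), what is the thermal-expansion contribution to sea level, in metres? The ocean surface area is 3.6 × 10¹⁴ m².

Per unit area: Q = 97×10²¹ / (3.6×10¹⁴) ≈ 2.694×10⁸ J/m²
Δh = αQ/(ρcₚ) = 1.3×10⁻⁴ × 2.694×10⁸ / (1024 × 3980) ≈ 0.0085933 m

0.0086 m of thermosteric rise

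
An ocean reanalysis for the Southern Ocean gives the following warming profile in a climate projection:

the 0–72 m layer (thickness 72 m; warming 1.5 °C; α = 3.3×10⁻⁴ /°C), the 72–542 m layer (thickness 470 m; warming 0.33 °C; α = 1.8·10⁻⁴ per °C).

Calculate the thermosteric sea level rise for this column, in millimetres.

Layer 1: 3.3×10⁻⁴ × 72 × 1.5 = 0.03564 m
Layer 2: 1.8×10⁻⁴ × 0.33 × 470 = 0.027918 m
Δh = 0.03564 + 0.027918 = 0.063558 m

about 64 mm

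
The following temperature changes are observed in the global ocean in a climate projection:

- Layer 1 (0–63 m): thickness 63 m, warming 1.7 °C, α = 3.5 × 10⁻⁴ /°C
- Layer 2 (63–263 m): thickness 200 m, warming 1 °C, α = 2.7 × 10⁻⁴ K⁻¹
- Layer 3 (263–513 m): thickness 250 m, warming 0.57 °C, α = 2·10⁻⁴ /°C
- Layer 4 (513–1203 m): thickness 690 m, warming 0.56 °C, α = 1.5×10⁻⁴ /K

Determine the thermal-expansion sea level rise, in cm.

Layer 1: 1.7 × 63 × 3.5×10⁻⁴ = 0.037485 m
Layer 2: 2.7×10⁻⁴ × 1 × 200 = 0.05400 m
263–513 m: 250 × 2×10⁻⁴ × 0.57 = 0.02850 m
690 × 0.56 × 1.5×10⁻⁴ = 0.05796 m
Δh = 0.037485 + 0.05400 + 0.02850 + 0.05796 = 0.177945 m

Δh ≈ 17.8 cm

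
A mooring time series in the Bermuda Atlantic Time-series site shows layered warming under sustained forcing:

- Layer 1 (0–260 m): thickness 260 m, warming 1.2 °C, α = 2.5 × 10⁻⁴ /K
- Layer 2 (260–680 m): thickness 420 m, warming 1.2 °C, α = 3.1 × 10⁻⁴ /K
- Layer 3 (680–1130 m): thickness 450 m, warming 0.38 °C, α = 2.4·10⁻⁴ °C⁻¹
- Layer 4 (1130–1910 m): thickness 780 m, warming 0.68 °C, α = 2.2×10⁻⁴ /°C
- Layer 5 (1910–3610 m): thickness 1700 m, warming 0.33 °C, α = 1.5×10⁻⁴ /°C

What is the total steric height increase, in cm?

Layer 1: 1.2 × 2.5×10⁻⁴ × 260 = 0.07800 m
260–680 m: 3.1×10⁻⁴ × 420 × 1.2 = 0.15624 m
Layer 3: 2.4×10⁻⁴ × 0.38 × 450 = 0.04104 m
Layer 4: 2.2×10⁻⁴ × 0.68 × 780 = 0.116688 m
0.33 × 1.5×10⁻⁴ × 1700 = 0.08415 m
Δh = 0.07800 + 0.15624 + 0.04104 + 0.116688 + 0.08415 = 0.476118 m

47.6 cm of thermosteric rise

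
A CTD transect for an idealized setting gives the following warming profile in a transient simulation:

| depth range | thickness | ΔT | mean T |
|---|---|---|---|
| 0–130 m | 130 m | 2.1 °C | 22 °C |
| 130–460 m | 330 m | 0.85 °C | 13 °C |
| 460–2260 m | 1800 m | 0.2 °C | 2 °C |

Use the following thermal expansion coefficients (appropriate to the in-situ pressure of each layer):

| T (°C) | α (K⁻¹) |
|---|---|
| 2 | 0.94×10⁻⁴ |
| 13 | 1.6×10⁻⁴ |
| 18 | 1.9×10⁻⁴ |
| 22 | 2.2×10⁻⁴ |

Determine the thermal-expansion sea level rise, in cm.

about 13.9 cm

Layer 1 at 22 °C → α = 2.2×10⁻⁴ K⁻¹
Layer 2 at 13 °C → α = 1.6×10⁻⁴ K⁻¹
Layer 3 at 2 °C → α = 0.94×10⁻⁴ K⁻¹
Layer 1: 130 × 2.1 × 2.2×10⁻⁴ = 0.06006 m
130–460 m: 330 × 0.85 × 1.6×10⁻⁴ = 0.04488 m
0.2 × 1800 × 0.94×10⁻⁴ = 0.03384 m
Δh = 0.06006 + 0.04488 + 0.03384 = 0.13878 m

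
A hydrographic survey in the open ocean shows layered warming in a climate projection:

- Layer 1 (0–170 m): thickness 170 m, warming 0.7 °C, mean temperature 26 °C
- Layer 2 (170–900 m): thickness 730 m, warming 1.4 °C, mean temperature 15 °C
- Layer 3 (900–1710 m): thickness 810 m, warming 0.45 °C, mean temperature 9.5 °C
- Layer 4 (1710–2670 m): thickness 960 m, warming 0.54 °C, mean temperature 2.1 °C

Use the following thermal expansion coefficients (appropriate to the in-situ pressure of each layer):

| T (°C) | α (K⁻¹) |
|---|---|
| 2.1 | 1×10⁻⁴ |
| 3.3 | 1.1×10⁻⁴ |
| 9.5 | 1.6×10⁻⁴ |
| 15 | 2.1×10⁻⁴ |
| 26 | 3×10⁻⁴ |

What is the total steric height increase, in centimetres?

Layer 1 at 26 °C → α = 3×10⁻⁴ K⁻¹
Layer 2 at 15 °C → α = 2.1×10⁻⁴ K⁻¹
Layer 3 at 9.5 °C → α = 1.6×10⁻⁴ K⁻¹
Layer 4 at 2.1 °C → α = 1×10⁻⁴ K⁻¹
0–170 m: 3×10⁻⁴ × 170 × 0.7 = 0.03570 m
2.1×10⁻⁴ × 1.4 × 730 = 0.21462 m
Layer 3: 810 × 0.45 × 1.6×10⁻⁴ = 0.05832 m
960 × 1×10⁻⁴ × 0.54 = 0.05184 m
Δh = 0.03570 + 0.21462 + 0.05832 + 0.05184 = 0.36048 m ≈ 36.0 cm

Δh = 36.0 cm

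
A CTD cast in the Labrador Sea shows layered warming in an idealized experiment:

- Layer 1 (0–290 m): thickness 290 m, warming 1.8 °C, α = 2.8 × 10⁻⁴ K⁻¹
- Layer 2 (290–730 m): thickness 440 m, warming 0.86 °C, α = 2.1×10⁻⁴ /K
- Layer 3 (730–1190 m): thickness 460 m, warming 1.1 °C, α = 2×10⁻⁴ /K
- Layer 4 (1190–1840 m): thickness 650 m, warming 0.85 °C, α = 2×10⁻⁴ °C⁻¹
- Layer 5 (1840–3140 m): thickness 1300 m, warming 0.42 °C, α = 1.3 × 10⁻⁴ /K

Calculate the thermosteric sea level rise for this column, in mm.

Layer 1: 2.8×10⁻⁴ × 290 × 1.8 = 0.14616 m
290–730 m: 0.86 × 440 × 2.1×10⁻⁴ = 0.079464 m
730–1190 m: 460 × 2×10⁻⁴ × 1.1 = 0.10120 m
2×10⁻⁴ × 0.85 × 650 = 0.11050 m
1840–3140 m: 1.3×10⁻⁴ × 0.42 × 1300 = 0.07098 m
Δh = 0.14616 + 0.079464 + 0.10120 + 0.11050 + 0.07098 = 0.508304 m ≈ 510 mm

510 mm of thermosteric rise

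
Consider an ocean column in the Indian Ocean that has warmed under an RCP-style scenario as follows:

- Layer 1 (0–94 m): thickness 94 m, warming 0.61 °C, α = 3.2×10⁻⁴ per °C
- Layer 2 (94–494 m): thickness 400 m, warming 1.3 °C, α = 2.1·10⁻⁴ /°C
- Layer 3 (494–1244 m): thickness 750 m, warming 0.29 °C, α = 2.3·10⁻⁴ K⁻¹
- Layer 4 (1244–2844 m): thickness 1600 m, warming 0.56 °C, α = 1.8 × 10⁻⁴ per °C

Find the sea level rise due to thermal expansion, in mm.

0–94 m: 0.61 × 3.2×10⁻⁴ × 94 = 0.0183488 m
Layer 2: 2.1×10⁻⁴ × 400 × 1.3 = 0.10920 m
750 × 0.29 × 2.3×10⁻⁴ = 0.050025 m
1244–2844 m: 0.56 × 1600 × 1.8×10⁻⁴ = 0.16128 m
Δh = 0.0183488 + 0.10920 + 0.050025 + 0.16128 = 0.3388538 m ≈ 339 mm

Δh ≈ 339 mm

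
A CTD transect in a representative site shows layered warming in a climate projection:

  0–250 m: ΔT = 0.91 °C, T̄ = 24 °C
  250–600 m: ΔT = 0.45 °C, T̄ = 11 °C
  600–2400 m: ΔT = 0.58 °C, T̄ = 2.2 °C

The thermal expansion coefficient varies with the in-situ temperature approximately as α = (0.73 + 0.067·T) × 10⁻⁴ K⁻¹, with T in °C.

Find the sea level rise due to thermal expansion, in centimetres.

Layer 1: α = (0.73 + 0.067×24)×10⁻⁴ = 2.338×10⁻⁴ K⁻¹
Layer 2: α = (0.73 + 0.067×11)×10⁻⁴ = 1.467×10⁻⁴ K⁻¹
Layer 3: α = (0.73 + 0.067×2.2)×10⁻⁴ = 0.8774×10⁻⁴ K⁻¹
0–250 m: 2.338×10⁻⁴ × 250 × 0.91 = 0.0531895 m
Layer 2: 1.467×10⁻⁴ × 0.45 × 350 = 0.02310525 m
0.58 × 1800 × 0.8774×10⁻⁴ = 0.09160056 m
Δh = 0.0531895 + 0.02310525 + 0.09160056 = 0.16789531 m ≈ 17 cm

Δh = 17 cm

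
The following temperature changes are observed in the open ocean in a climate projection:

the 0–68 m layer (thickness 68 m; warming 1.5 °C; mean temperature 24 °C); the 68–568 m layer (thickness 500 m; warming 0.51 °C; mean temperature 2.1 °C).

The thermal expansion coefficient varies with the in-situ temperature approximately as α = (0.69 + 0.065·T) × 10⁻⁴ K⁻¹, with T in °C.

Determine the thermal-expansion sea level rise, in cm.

Layer 1: α = (0.69 + 0.065×24)×10⁻⁴ = 2.25×10⁻⁴ K⁻¹
Layer 2: α = (0.69 + 0.065×2.1)×10⁻⁴ = 0.8265×10⁻⁴ K⁻¹
0–68 m: 68 × 2.25×10⁻⁴ × 1.5 = 0.02295 m
68–568 m: 0.51 × 0.8265×10⁻⁴ × 500 = 0.02107575 m
Δh = 0.02295 + 0.02107575 = 0.04402575 m ≈ 4.4 cm

4.4 cm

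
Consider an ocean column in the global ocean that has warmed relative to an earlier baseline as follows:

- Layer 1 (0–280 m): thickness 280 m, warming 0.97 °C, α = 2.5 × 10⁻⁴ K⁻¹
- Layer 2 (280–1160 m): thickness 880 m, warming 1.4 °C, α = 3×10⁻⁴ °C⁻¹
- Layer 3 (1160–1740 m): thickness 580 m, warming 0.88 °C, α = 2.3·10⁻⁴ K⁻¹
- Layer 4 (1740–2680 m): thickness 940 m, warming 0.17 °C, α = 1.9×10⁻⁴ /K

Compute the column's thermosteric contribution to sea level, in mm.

0–280 m: 280 × 0.97 × 2.5×10⁻⁴ = 0.06790 m
880 × 3×10⁻⁴ × 1.4 = 0.36960 m
1160–1740 m: 2.3×10⁻⁴ × 580 × 0.88 = 0.117392 m
1740–2680 m: 940 × 1.9×10⁻⁴ × 0.17 = 0.030362 m
Δh = 0.06790 + 0.36960 + 0.117392 + 0.030362 = 0.585254 m

585 mm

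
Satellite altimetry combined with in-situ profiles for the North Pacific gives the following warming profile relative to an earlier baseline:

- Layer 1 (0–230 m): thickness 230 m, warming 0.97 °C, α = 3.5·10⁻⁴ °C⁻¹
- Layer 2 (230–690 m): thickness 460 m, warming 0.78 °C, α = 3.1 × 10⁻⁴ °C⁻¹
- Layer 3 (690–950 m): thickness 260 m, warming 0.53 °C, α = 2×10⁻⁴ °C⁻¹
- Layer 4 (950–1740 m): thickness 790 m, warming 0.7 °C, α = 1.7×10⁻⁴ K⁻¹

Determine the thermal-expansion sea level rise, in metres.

Δh ≈ 0.311 m

Layer 1: 3.5×10⁻⁴ × 0.97 × 230 = 0.078085 m
230–690 m: 460 × 3.1×10⁻⁴ × 0.78 = 0.111228 m
690–950 m: 260 × 2×10⁻⁴ × 0.53 = 0.02756 m
950–1740 m: 790 × 0.7 × 1.7×10⁻⁴ = 0.09401 m
Δh = 0.078085 + 0.111228 + 0.02756 + 0.09401 = 0.310883 m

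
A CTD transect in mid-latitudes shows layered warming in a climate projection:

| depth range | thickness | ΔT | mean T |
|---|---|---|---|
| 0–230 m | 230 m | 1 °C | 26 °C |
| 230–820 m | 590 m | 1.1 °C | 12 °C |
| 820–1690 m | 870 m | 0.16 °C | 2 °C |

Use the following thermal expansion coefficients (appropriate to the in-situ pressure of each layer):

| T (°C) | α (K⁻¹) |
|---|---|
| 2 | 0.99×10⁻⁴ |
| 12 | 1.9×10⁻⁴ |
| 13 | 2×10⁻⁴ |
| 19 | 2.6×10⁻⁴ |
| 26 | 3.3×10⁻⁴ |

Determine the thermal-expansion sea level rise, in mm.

Δh = 213 mm

Layer 1 at 26 °C → α = 3.3×10⁻⁴ K⁻¹
Layer 2 at 12 °C → α = 1.9×10⁻⁴ K⁻¹
Layer 3 at 2 °C → α = 0.99×10⁻⁴ K⁻¹
3.3×10⁻⁴ × 230 × 1 = 0.07590 m
230–820 m: 1.9×10⁻⁴ × 1.1 × 590 = 0.12331 m
0.99×10⁻⁴ × 0.16 × 870 = 0.0137808 m
Δh = 0.07590 + 0.12331 + 0.0137808 = 0.2129908 m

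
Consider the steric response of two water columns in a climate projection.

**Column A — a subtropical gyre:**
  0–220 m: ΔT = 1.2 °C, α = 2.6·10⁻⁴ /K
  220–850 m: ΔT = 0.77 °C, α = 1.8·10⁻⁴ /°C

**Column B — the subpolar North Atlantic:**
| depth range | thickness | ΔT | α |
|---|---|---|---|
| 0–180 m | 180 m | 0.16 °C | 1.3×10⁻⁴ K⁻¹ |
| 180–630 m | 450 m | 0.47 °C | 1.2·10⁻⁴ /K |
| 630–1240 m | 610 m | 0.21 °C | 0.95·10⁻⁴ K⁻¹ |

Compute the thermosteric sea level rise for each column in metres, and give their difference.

Δh_A ≈ 0.156 m, Δh_B ≈ 0.0413 m; difference ≈ 0.115 m

A 220 × 1.2 × 2.6×10⁻⁴ = 0.06864 m
A 0.77 × 630 × 1.8×10⁻⁴ = 0.087318 m
A total: 0.155958 m
B 0.16 × 180 × 1.3×10⁻⁴ = 0.003744 m
B Layer 2: 450 × 0.47 × 1.2×10⁻⁴ = 0.02538 m
B 630–1240 m: 610 × 0.95×10⁻⁴ × 0.21 = 0.0121695 m
B total: 0.0412935 m
Difference: 0.155958 − 0.0412935 = 0.1146645 m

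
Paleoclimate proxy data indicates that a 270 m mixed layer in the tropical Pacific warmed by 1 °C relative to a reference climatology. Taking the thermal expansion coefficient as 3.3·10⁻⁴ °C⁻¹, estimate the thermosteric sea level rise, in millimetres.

Δh = αΔT·H = 3.3×10⁻⁴ × 1 × 270 = 0.08910 m

89.1 mm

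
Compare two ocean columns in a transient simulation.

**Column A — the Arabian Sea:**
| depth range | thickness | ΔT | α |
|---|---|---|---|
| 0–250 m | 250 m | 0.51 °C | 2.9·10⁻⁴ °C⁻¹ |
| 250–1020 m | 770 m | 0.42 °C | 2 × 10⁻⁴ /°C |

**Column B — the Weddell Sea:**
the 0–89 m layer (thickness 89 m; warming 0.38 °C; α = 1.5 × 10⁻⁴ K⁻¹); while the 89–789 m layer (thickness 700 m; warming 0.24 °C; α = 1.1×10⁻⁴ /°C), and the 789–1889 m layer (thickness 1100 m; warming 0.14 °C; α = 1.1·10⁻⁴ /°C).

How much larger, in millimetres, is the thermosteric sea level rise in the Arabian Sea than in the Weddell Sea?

A 0–250 m: 250 × 0.51 × 2.9×10⁻⁴ = 0.036975 m
A 770 × 0.42 × 2×10⁻⁴ = 0.06468 m
A total: 0.101655 m
B Layer 1: 89 × 1.5×10⁻⁴ × 0.38 = 0.005073 m
B 0.24 × 1.1×10⁻⁴ × 700 = 0.01848 m
B 1100 × 1.1×10⁻⁴ × 0.14 = 0.01694 m
B total: 0.040493 m
Difference: 0.101655 − 0.040493 = 0.061162 m

61.2 mm larger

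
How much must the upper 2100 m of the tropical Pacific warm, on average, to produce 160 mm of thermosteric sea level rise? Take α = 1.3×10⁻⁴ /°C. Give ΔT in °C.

ΔT = Δh/(αH) = 0.16 / (1.3×10⁻⁴ × 2100) ≈ 0.5861 °C

0.586 °C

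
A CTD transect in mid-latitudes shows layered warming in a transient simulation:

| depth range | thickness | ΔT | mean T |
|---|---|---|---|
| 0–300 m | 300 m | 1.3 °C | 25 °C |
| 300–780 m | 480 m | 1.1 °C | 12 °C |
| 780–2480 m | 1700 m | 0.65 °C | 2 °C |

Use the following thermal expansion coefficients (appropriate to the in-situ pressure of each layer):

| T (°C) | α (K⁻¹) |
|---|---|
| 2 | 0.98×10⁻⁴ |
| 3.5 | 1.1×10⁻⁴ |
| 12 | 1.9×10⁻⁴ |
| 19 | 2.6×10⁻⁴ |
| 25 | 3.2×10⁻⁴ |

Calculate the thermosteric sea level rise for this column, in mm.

Layer 1 at 25 °C → α = 3.2×10⁻⁴ K⁻¹
Layer 2 at 12 °C → α = 1.9×10⁻⁴ K⁻¹
Layer 3 at 2 °C → α = 0.98×10⁻⁴ K⁻¹
1.3 × 300 × 3.2×10⁻⁴ = 0.12480 m
1.1 × 480 × 1.9×10⁻⁴ = 0.10032 m
Layer 3: 0.98×10⁻⁴ × 0.65 × 1700 = 0.10829 m
Δh = 0.12480 + 0.10032 + 0.10829 = 0.33341 m

about 333 mm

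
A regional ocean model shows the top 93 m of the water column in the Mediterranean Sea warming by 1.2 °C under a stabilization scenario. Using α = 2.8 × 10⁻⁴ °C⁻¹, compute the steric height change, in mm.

Δh = αΔT·H = 2.8×10⁻⁴ × 1.2 × 93 = 0.031248 m

31 mm of thermosteric rise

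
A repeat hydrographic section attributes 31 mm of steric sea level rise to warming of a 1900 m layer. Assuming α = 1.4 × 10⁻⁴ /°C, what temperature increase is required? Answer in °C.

ΔT ≈ 0.12 °C

ΔT = Δh/(αH) = 0.031 / (1.4×10⁻⁴ × 1900) ≈ 0.1165 °C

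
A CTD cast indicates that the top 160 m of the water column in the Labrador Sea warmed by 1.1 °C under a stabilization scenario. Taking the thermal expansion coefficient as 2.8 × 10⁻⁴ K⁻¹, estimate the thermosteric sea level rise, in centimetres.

Δh = αΔT·H = 2.8×10⁻⁴ × 1.1 × 160 = 0.04928 m

about 4.93 cm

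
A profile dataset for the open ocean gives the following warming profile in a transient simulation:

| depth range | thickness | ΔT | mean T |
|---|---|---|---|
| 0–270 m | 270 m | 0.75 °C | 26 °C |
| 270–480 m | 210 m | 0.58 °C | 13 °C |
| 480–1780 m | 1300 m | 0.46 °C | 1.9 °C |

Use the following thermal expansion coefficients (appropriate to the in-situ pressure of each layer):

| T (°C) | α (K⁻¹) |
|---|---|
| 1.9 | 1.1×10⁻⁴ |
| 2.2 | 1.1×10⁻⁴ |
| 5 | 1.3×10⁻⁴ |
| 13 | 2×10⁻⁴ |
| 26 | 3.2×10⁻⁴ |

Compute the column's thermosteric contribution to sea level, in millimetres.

Layer 1 at 26 °C → α = 3.2×10⁻⁴ K⁻¹
Layer 2 at 13 °C → α = 2×10⁻⁴ K⁻¹
Layer 3 at 1.9 °C → α = 1.1×10⁻⁴ K⁻¹
270 × 3.2×10⁻⁴ × 0.75 = 0.06480 m
Layer 2: 210 × 0.58 × 2×10⁻⁴ = 0.02436 m
1.1×10⁻⁴ × 1300 × 0.46 = 0.06578 m
Δh = 0.06480 + 0.02436 + 0.06578 = 0.15494 m ≈ 150 mm

150 mm of thermosteric rise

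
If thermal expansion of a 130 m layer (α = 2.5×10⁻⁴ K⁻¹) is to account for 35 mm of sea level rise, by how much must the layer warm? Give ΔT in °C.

ΔT = Δh/(αH) = 0.035 / (2.5×10⁻⁴ × 130) ≈ 1.077 °C

ΔT ≈ 1.1 °C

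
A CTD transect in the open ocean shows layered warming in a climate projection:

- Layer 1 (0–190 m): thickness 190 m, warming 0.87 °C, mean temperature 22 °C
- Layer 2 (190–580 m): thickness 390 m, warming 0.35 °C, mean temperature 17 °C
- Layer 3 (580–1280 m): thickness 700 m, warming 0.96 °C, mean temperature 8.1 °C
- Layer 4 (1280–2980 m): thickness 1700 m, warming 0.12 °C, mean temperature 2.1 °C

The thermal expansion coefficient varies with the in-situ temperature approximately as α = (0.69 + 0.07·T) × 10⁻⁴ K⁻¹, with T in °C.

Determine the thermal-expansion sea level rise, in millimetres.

Layer 1: α = (0.69 + 0.07×22)×10⁻⁴ = 2.23×10⁻⁴ K⁻¹
Layer 2: α = (0.69 + 0.07×17)×10⁻⁴ = 1.88×10⁻⁴ K⁻¹
Layer 3: α = (0.69 + 0.07×8.1)×10⁻⁴ = 1.257×10⁻⁴ K⁻¹
Layer 4: α = (0.69 + 0.07×2.1)×10⁻⁴ = 0.837×10⁻⁴ K⁻¹
190 × 0.87 × 2.23×10⁻⁴ = 0.0368619 m
190–580 m: 390 × 1.88×10⁻⁴ × 0.35 = 0.025662 m
1.257×10⁻⁴ × 700 × 0.96 = 0.0844704 m
0.837×10⁻⁴ × 0.12 × 1700 = 0.0170748 m
Δh = 0.0368619 + 0.025662 + 0.0844704 + 0.0170748 = 0.1640691 m ≈ 160 mm

Δh ≈ 160 mm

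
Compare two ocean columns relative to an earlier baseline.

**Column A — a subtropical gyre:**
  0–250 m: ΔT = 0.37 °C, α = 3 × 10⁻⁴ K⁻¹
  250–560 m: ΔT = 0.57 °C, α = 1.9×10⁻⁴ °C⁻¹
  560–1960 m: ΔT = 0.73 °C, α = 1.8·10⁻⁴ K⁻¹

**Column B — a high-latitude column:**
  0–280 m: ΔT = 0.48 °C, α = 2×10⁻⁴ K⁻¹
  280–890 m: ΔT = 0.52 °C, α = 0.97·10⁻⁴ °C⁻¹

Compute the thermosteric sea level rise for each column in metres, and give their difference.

A 0–250 m: 250 × 3×10⁻⁴ × 0.37 = 0.02775 m
A Layer 2: 1.9×10⁻⁴ × 0.57 × 310 = 0.033573 m
A 1.8×10⁻⁴ × 0.73 × 1400 = 0.18396 m
A total: 0.245283 m
B Layer 1: 2×10⁻⁴ × 280 × 0.48 = 0.02688 m
B 610 × 0.52 × 0.97×10⁻⁴ = 0.0307684 m
B total: 0.0576484 m
Difference: 0.245283 − 0.0576484 = 0.1876346 m

Δh_A ≈ 0.25 m, Δh_B ≈ 0.058 m; difference ≈ 0.19 m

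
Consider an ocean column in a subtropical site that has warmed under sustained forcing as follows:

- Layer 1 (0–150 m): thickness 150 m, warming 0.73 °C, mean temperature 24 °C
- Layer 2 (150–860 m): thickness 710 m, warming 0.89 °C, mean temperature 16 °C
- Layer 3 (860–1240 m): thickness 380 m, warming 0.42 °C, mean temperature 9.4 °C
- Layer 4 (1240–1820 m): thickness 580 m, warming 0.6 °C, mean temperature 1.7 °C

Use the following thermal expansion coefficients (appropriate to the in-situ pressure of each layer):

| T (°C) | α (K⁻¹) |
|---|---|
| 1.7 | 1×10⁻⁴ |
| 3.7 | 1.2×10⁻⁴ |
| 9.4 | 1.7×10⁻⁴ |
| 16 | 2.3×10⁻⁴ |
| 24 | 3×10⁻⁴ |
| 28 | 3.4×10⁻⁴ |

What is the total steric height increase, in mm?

240 mm

Layer 1 at 24 °C → α = 3×10⁻⁴ K⁻¹
Layer 2 at 16 °C → α = 2.3×10⁻⁴ K⁻¹
Layer 3 at 9.4 °C → α = 1.7×10⁻⁴ K⁻¹
Layer 4 at 1.7 °C → α = 1×10⁻⁴ K⁻¹
150 × 3×10⁻⁴ × 0.73 = 0.03285 m
0.89 × 710 × 2.3×10⁻⁴ = 0.145337 m
860–1240 m: 1.7×10⁻⁴ × 0.42 × 380 = 0.027132 m
0.6 × 1×10⁻⁴ × 580 = 0.03480 m
Δh = 0.03285 + 0.145337 + 0.027132 + 0.03480 = 0.240119 m ≈ 240 mm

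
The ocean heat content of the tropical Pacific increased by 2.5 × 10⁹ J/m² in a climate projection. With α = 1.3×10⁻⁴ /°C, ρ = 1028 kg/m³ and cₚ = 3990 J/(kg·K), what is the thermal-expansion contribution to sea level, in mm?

Δh = αQ/(ρcₚ) = 1.3×10⁻⁴ × 2.5×10⁹ / (1028 × 3990) ≈ 0.079235 m

Δh ≈ 79 mm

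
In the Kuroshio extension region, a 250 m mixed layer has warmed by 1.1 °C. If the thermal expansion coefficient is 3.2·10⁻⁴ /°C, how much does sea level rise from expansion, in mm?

88.0 mm

Δh = αΔT·H = 3.2×10⁻⁴ × 1.1 × 250 = 0.08800 m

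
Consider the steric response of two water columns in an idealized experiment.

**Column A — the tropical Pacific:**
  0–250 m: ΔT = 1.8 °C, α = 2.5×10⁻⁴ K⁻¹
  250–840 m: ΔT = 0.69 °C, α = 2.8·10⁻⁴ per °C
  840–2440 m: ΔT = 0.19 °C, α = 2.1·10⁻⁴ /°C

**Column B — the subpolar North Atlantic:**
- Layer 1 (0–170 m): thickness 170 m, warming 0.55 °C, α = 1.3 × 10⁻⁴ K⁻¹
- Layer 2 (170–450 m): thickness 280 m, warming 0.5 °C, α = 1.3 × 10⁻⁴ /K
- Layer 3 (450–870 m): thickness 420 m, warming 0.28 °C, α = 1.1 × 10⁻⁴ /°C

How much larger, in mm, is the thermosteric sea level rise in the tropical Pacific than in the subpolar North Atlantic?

A Layer 1: 250 × 2.5×10⁻⁴ × 1.8 = 0.11250 m
A 250–840 m: 590 × 0.69 × 2.8×10⁻⁴ = 0.113988 m
A Layer 3: 1600 × 2.1×10⁻⁴ × 0.19 = 0.06384 m
A total: 0.290328 m
B 170 × 1.3×10⁻⁴ × 0.55 = 0.012155 m
B Layer 2: 1.3×10⁻⁴ × 280 × 0.5 = 0.01820 m
B 0.28 × 1.1×10⁻⁴ × 420 = 0.012936 m
B total: 0.043291 m
Difference: 0.290328 − 0.043291 = 0.247037 m

247 mm larger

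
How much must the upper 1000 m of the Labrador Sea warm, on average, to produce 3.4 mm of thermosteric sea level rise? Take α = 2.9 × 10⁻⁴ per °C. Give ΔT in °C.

0.0117 °C

ΔT = Δh/(αH) = 0.0034 / (2.9×10⁻⁴ × 1000) ≈ 0.01172 °C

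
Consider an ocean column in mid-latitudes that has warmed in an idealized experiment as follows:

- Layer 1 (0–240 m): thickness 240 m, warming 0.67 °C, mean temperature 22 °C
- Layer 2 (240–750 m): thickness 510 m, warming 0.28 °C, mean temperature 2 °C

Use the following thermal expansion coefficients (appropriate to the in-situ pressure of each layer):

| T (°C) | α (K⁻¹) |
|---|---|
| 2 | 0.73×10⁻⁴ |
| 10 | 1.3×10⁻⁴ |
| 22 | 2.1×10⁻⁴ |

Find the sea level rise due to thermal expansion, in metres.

Δh = 0.0442 m

Layer 1 at 22 °C → α = 2.1×10⁻⁴ K⁻¹
Layer 2 at 2 °C → α = 0.73×10⁻⁴ K⁻¹
240 × 2.1×10⁻⁴ × 0.67 = 0.033768 m
0.28 × 510 × 0.73×10⁻⁴ = 0.0104244 m
Δh = 0.033768 + 0.0104244 = 0.0441924 m ≈ 0.0442 m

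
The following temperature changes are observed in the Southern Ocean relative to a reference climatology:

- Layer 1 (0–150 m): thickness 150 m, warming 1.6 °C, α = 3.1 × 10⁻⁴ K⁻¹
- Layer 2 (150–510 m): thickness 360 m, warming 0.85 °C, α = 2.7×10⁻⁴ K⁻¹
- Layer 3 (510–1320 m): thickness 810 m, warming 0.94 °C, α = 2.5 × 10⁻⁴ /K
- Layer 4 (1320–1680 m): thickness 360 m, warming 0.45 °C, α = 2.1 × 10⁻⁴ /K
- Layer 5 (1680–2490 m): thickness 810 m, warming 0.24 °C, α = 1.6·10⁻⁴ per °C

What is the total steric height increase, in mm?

412 mm of thermosteric rise

0–150 m: 3.1×10⁻⁴ × 150 × 1.6 = 0.07440 m
2.7×10⁻⁴ × 360 × 0.85 = 0.08262 m
810 × 2.5×10⁻⁴ × 0.94 = 0.19035 m
1320–1680 m: 0.45 × 2.1×10⁻⁴ × 360 = 0.03402 m
1680–2490 m: 810 × 1.6×10⁻⁴ × 0.24 = 0.031104 m
Δh = 0.07440 + 0.08262 + 0.19035 + 0.03402 + 0.031104 = 0.412494 m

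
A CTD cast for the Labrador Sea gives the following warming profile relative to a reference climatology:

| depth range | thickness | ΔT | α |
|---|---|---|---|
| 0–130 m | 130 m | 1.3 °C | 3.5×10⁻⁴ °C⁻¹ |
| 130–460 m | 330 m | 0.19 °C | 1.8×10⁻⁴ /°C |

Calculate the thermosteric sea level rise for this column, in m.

0.070 m

0–130 m: 3.5×10⁻⁴ × 130 × 1.3 = 0.05915 m
130–460 m: 1.8×10⁻⁴ × 330 × 0.19 = 0.011286 m
Δh = 0.05915 + 0.011286 = 0.070436 m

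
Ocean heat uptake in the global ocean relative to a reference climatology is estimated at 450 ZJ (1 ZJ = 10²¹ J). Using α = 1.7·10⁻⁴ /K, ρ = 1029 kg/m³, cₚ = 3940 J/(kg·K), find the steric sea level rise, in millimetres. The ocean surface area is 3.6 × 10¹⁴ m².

52.4 mm

Per unit area: Q = 450×10²¹ / (3.6×10¹⁴) = 1.25×10⁹ J/m²
Δh = αQ/(ρcₚ) = 1.7×10⁻⁴ × 1.25×10⁹ / (1029 × 3940) ≈ 0.052414 m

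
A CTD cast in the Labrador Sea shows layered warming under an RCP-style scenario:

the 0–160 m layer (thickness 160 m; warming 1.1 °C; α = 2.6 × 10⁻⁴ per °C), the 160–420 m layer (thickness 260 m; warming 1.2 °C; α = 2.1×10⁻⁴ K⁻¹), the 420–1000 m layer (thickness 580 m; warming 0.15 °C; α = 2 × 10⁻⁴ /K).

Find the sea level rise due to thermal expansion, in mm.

160 × 1.1 × 2.6×10⁻⁴ = 0.04576 m
2.1×10⁻⁴ × 1.2 × 260 = 0.06552 m
420–1000 m: 0.15 × 2×10⁻⁴ × 580 = 0.01740 m
Δh = 0.04576 + 0.06552 + 0.01740 = 0.12868 m

129 mm of thermosteric rise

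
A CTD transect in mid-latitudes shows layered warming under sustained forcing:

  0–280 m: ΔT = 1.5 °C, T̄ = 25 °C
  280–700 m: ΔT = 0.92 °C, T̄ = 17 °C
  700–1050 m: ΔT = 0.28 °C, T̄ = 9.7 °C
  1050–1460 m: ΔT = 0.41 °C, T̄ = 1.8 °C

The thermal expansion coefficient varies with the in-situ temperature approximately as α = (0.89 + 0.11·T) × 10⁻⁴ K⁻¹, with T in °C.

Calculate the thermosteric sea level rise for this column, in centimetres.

Layer 1: α = (0.89 + 0.11×25)×10⁻⁴ = 3.64×10⁻⁴ K⁻¹
Layer 2: α = (0.89 + 0.11×17)×10⁻⁴ = 2.76×10⁻⁴ K⁻¹
Layer 3: α = (0.89 + 0.11×9.7)×10⁻⁴ = 1.957×10⁻⁴ K⁻¹
Layer 4: α = (0.89 + 0.11×1.8)×10⁻⁴ = 1.088×10⁻⁴ K⁻¹
0–280 m: 3.64×10⁻⁴ × 280 × 1.5 = 0.15288 m
0.92 × 2.76×10⁻⁴ × 420 = 0.1066464 m
1.957×10⁻⁴ × 0.28 × 350 = 0.0191786 m
Layer 4: 1.088×10⁻⁴ × 410 × 0.41 = 0.01828928 m
Δh = 0.15288 + 0.1066464 + 0.0191786 + 0.01828928 = 0.29699428 m

Δh = 29.7 cm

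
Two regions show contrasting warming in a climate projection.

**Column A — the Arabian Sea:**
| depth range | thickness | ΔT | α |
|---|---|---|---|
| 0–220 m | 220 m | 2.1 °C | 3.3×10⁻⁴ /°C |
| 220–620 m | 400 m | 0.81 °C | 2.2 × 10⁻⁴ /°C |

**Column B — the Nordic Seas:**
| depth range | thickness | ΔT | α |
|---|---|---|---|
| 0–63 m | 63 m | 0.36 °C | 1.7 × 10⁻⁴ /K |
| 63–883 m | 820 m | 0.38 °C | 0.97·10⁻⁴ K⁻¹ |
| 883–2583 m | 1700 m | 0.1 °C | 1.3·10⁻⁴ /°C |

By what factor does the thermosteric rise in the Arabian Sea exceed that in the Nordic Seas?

A Layer 1: 220 × 3.3×10⁻⁴ × 2.1 = 0.15246 m
A 220–620 m: 400 × 2.2×10⁻⁴ × 0.81 = 0.07128 m
A total: 0.22374 m
B Layer 1: 0.36 × 63 × 1.7×10⁻⁴ = 0.0038556 m
B 63–883 m: 0.97×10⁻⁴ × 820 × 0.38 = 0.0302252 m
B 883–2583 m: 0.1 × 1700 × 1.3×10⁻⁴ = 0.02210 m
B total: 0.0561808 m
Ratio: 0.22374 / 0.0561808 ≈ 3.982

4.0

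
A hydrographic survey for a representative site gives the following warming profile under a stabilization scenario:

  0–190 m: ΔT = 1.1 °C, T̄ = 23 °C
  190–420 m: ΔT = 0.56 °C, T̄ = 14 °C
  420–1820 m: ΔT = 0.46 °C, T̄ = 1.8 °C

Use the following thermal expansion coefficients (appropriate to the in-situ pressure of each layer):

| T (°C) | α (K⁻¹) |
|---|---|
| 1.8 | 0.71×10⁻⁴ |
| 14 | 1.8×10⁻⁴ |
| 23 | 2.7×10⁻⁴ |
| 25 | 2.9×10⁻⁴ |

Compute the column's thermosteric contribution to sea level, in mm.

Layer 1 at 23 °C → α = 2.7×10⁻⁴ K⁻¹
Layer 2 at 14 °C → α = 1.8×10⁻⁴ K⁻¹
Layer 3 at 1.8 °C → α = 0.71×10⁻⁴ K⁻¹
Layer 1: 190 × 2.7×10⁻⁴ × 1.1 = 0.05643 m
Layer 2: 1.8×10⁻⁴ × 230 × 0.56 = 0.023184 m
Layer 3: 0.71×10⁻⁴ × 0.46 × 1400 = 0.045724 m
Δh = 0.05643 + 0.023184 + 0.045724 = 0.125338 m

125 mm of thermosteric rise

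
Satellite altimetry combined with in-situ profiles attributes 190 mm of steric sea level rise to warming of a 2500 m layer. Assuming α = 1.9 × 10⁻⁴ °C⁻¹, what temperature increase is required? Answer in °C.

ΔT = Δh/(αH) = 0.19 / (1.9×10⁻⁴ × 2500) = 0.4000 °C

about 0.400 °C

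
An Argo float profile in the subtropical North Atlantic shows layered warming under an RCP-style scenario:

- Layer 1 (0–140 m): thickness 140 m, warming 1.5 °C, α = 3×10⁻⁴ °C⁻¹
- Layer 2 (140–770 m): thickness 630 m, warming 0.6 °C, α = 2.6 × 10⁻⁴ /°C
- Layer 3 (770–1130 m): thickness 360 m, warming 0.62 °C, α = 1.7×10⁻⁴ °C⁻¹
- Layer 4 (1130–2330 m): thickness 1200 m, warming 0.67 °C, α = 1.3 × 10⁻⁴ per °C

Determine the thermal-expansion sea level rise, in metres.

0–140 m: 140 × 3×10⁻⁴ × 1.5 = 0.06300 m
Layer 2: 0.6 × 630 × 2.6×10⁻⁴ = 0.09828 m
Layer 3: 0.62 × 360 × 1.7×10⁻⁴ = 0.037944 m
Layer 4: 0.67 × 1200 × 1.3×10⁻⁴ = 0.10452 m
Δh = 0.06300 + 0.09828 + 0.037944 + 0.10452 = 0.303744 m

about 0.30 m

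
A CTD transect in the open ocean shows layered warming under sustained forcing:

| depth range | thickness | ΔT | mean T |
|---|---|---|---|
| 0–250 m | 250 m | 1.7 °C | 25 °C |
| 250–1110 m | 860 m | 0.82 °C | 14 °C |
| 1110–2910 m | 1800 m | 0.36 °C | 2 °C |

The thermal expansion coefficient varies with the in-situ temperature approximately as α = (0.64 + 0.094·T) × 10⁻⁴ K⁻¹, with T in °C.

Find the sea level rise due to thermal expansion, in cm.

31.9 cm of thermosteric rise

Layer 1: α = (0.64 + 0.094×25)×10⁻⁴ = 2.99×10⁻⁴ K⁻¹
Layer 2: α = (0.64 + 0.094×14)×10⁻⁴ = 1.956×10⁻⁴ K⁻¹
Layer 3: α = (0.64 + 0.094×2)×10⁻⁴ = 0.828×10⁻⁴ K⁻¹
0–250 m: 1.7 × 250 × 2.99×10⁻⁴ = 0.127075 m
0.82 × 1.956×10⁻⁴ × 860 = 0.13793712 m
Layer 3: 1800 × 0.828×10⁻⁴ × 0.36 = 0.0536544 m
Δh = 0.127075 + 0.13793712 + 0.0536544 = 0.31866652 m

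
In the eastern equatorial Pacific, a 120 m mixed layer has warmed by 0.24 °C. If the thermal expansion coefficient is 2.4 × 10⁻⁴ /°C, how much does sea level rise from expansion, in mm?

Δh = αΔT·H = 2.4×10⁻⁴ × 0.24 × 120 = 0.006912 m

Δh ≈ 6.9 mm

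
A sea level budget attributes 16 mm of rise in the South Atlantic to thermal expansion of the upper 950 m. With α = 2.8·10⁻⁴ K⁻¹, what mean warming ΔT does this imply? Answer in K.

ΔT = Δh/(αH) = 0.016 / (2.8×10⁻⁴ × 950) ≈ 0.06015 K

0.060 K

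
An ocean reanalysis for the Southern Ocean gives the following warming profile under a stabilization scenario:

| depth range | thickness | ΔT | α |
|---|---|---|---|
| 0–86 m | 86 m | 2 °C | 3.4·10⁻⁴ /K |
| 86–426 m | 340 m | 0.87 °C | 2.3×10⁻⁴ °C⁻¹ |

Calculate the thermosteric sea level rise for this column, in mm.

Layer 1: 2 × 3.4×10⁻⁴ × 86 = 0.05848 m
86–426 m: 2.3×10⁻⁴ × 340 × 0.87 = 0.068034 m
Δh = 0.05848 + 0.068034 = 0.126514 m

127 mm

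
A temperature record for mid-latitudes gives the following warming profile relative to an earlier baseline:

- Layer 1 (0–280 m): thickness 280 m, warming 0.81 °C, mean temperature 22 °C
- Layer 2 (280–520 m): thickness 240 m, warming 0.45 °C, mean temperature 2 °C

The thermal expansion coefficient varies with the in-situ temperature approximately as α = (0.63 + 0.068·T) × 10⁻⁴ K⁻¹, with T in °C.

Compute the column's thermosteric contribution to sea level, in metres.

Layer 1: α = (0.63 + 0.068×22)×10⁻⁴ = 2.126×10⁻⁴ K⁻¹
Layer 2: α = (0.63 + 0.068×2)×10⁻⁴ = 0.766×10⁻⁴ K⁻¹
0–280 m: 280 × 2.126×10⁻⁴ × 0.81 = 0.04821768 m
Layer 2: 240 × 0.766×10⁻⁴ × 0.45 = 0.0082728 m
Δh = 0.04821768 + 0.0082728 = 0.05649048 m

0.056 m of thermosteric rise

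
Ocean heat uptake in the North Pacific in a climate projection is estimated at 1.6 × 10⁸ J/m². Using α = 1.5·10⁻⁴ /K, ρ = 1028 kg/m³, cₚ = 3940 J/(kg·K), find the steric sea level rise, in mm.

5.93 mm

Δh = αQ/(ρcₚ) = 1.5×10⁻⁴ × 1.6×10⁸ / (1028 × 3940) ≈ 0.0059255 m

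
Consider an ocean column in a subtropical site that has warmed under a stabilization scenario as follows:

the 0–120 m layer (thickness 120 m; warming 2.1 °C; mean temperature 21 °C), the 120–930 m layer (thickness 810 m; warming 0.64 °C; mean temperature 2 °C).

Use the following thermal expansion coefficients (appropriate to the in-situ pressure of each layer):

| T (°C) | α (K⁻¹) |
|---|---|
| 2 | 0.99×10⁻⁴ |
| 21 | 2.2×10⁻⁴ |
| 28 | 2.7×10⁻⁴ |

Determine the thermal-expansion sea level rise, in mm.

about 110 mm

Layer 1 at 21 °C → α = 2.2×10⁻⁴ K⁻¹
Layer 2 at 2 °C → α = 0.99×10⁻⁴ K⁻¹
Layer 1: 120 × 2.2×10⁻⁴ × 2.1 = 0.05544 m
810 × 0.64 × 0.99×10⁻⁴ = 0.0513216 m
Δh = 0.05544 + 0.0513216 = 0.1067616 m ≈ 110 mm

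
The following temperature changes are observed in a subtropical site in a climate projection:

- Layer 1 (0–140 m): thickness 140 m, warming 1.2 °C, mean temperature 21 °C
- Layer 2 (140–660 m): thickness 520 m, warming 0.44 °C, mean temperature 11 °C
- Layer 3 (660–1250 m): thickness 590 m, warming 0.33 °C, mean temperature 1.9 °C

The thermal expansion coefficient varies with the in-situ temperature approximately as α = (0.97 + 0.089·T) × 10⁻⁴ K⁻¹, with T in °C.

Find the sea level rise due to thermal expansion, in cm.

Layer 1: α = (0.97 + 0.089×21)×10⁻⁴ = 2.839×10⁻⁴ K⁻¹
Layer 2: α = (0.97 + 0.089×11)×10⁻⁴ = 1.949×10⁻⁴ K⁻¹
Layer 3: α = (0.97 + 0.089×1.9)×10⁻⁴ = 1.1391×10⁻⁴ K⁻¹
0–140 m: 140 × 2.839×10⁻⁴ × 1.2 = 0.0476952 m
520 × 1.949×10⁻⁴ × 0.44 = 0.04459312 m
1.1391×10⁻⁴ × 590 × 0.33 = 0.022178277 m
Δh = 0.0476952 + 0.04459312 + 0.022178277 = 0.114466597 m

about 11.4 cm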